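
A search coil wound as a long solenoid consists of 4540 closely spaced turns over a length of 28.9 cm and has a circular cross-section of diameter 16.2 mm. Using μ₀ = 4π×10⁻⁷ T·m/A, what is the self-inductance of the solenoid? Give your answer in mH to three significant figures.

L ≈ 18.5 mH

A = π(d/2)² = π(8.100×10^-3 m)² = 2.061×10^-4 m².
For a long solenoid, L = μ₀N²A/ℓ.
L = (4π×10⁻⁷)(4540)²(2.061×10^-4)/(0.289 m) = 1.847×10^-2 H.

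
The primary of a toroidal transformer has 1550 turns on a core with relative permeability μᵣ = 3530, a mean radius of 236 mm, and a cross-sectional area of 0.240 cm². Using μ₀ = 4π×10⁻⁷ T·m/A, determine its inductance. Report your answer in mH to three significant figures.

For a thin toroid, L = μ₀μᵣN²A/(2πR).
L = (4π×10⁻⁷)(3530)(1550)²(2.400×10^-5) / (2π×0.236 m) = 0.17249 H.

L ≈ 172 mH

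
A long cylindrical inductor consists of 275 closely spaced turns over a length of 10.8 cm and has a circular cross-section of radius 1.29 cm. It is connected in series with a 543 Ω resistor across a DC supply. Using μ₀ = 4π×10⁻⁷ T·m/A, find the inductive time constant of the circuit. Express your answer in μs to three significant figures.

τ ≈ 0.847 μs

A = πr² = π(1.290×10^-2 m)² = 5.228×10^-4 m².
L = μ₀N²A/ℓ = (4π×10⁻⁷)(275)²(5.228×10^-4)/(0.108) = 4.600×10^-4 H.
τ = L/R = (4.600×10^-4)/(543) = 8.472×10^-7 s.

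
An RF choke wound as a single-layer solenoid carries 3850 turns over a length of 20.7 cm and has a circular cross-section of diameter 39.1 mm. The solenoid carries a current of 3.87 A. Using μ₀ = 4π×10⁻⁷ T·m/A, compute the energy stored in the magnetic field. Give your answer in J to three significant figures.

U ≈ 0.809 J

A = π(d/2)² = π(1.955×10^-2 m)² = 1.201×10^-3 m².
L = μ₀N²A/ℓ = (4π×10⁻⁷)(3850)²(1.201×10^-3)/(0.207) = 0.108 H.
U = ½LI² = ½(0.108)(3.87)² = 0.8091 J.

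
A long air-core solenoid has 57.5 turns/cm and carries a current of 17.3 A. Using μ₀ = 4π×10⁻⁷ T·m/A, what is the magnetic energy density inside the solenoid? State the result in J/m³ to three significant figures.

u ≈ 6220 J/m³

B = μ₀nI = (4π×10⁻⁷)(5.750×10^3)(17.3) = 0.125 T.
u = B²/(2μ₀) = (0.125)²/(2×4π×10⁻⁷) = 6.217×10^3 J/m³.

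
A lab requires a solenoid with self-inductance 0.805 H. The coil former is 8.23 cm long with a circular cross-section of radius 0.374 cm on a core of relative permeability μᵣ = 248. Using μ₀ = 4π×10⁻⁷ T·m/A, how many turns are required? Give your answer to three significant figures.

A = πr² = π(3.740×10^-3 m)² = 4.394×10^-5 m².
From L = μ₀μᵣN²A/ℓ, N = √(Lℓ / (μ₀μᵣA)).
N = √[(0.805)(8.230×10^-2) / ((4π×10⁻⁷)(248)×4.394×10^-5)] = √(4.838×10^6) ≈ 2199.5.

N ≈ 2200 turns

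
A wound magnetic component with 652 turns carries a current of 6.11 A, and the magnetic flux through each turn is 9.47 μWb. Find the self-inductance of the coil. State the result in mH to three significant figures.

L ≈ 1.01 mH

Self-inductance is defined by L = NΦ_B/I (flux linkage over current).
L = (652)(9.470×10^-6 Wb)/(6.11 A) = 1.011×10^-3 H.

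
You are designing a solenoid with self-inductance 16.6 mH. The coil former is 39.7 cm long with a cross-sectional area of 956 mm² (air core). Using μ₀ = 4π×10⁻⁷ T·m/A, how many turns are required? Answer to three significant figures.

A = 956 mm² = 9.560×10^-4 m².
From L = μ₀N²A/ℓ, N = √(Lℓ / (μ₀A)).
N = √[(1.660×10^-2)(0.397) / ((4π×10⁻⁷)×9.560×10^-4)] = √(5.486×10^6) ≈ 2342.2.

N ≈ 2340 turns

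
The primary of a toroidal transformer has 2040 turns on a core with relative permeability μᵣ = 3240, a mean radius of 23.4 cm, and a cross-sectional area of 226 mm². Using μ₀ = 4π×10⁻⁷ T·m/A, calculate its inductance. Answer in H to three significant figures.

For a thin toroid, L = μ₀μᵣN²A/(2πR).
L = (4π×10⁻⁷)(3240)(2040)²(2.260×10^-4) / (2π×0.234 m) = 2.6045 H.

L ≈ 2.60 H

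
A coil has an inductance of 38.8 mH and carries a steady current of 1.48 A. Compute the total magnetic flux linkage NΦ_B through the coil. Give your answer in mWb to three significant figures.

NΦ_B ≈ 57.4 mWb

From L = NΦ_B/I, the flux linkage is NΦ_B = LI.
NΦ_B = (3.880×10^-2 H)(1.48 A) = 5.742×10^-2 Wb.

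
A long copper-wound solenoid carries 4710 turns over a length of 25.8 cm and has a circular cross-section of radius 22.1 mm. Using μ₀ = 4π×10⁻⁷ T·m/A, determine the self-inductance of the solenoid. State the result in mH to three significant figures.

A = πr² = π(2.210×10^-2 m)² = 1.534×10^-3 m².
For a long solenoid, L = μ₀N²A/ℓ.
L = (4π×10⁻⁷)(4710)²(1.534×10^-3)/(0.258 m) = 0.1658 H.

L ≈ 166 mH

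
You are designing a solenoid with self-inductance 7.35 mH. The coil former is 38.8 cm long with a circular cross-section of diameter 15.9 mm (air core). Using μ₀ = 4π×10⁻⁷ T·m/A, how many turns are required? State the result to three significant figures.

N ≈ 3380 turns

A = π(d/2)² = π(7.950×10^-3 m)² = 1.986×10^-4 m².
From L = μ₀N²A/ℓ, N = √(Lℓ / (μ₀A)).
N = √[(7.350×10^-3)(0.388) / ((4π×10⁻⁷)×1.986×10^-4)] = √(1.143×10^7) ≈ 3380.7.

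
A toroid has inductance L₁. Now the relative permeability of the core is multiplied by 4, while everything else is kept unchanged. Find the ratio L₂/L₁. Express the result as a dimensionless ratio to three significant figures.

L₂/L₁ = 4.00

For a toroid, L ∝ μᵣN²A/R.
L₂/L₁ = (4) = 4.00.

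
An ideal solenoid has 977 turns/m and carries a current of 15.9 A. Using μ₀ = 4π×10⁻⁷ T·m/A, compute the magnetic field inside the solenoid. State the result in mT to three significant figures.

B ≈ 19.5 mT

Inside a long solenoid, B = μ₀nI.
B = (4π×10⁻⁷)(977 m⁻¹)(15.9 A) = 1.952×10^-2 T.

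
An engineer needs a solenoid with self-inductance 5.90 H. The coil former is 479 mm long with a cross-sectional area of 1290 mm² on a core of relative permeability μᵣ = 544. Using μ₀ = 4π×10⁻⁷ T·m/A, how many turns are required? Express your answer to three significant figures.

A = 1290 mm² = 1.290×10^-3 m².
From L = μ₀μᵣN²A/ℓ, N = √(Lℓ / (μ₀μᵣA)).
N = √[(5.9)(0.479) / ((4π×10⁻⁷)(544)×1.290×10^-3)] = √(3.2047×10^6) ≈ 1790.2.

N ≈ 1790 turns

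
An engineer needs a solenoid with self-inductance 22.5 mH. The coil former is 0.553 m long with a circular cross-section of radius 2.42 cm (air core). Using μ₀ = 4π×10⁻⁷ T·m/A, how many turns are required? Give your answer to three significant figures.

N ≈ 2320 turns

A = πr² = π(2.420×10^-2 m)² = 1.840×10^-3 m².
From L = μ₀N²A/ℓ, N = √(Lℓ / (μ₀A)).
N = √[(2.250×10^-2)(0.553) / ((4π×10⁻⁷)×1.840×10^-3)] = √(5.382×10^6) ≈ 2319.8.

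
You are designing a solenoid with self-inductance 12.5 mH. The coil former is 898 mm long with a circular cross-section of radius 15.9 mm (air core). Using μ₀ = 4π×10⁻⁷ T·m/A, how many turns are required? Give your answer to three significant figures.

N ≈ 3350 turns

A = πr² = π(1.590×10^-2 m)² = 7.942×10^-4 m².
From L = μ₀N²A/ℓ, N = √(Lℓ / (μ₀A)).
N = √[(1.250×10^-2)(0.898) / ((4π×10⁻⁷)×7.942×10^-4)] = √(1.1247×10^7) ≈ 3353.6.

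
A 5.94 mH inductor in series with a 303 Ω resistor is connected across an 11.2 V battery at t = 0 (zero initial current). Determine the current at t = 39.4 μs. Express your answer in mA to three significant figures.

I ≈ 32.0 mA

τ = L/R = 5.940×10^-3/303 = 1.960×10^-5 s; final current I_∞ = ε/R = 11.2/303 = 3.696×10^-2 A.
I(t) = I_∞(1 − e^(−t/τ)) with t/τ = 2.010.
I = (3.696×10^-2)(1 − e^(−2.010)) = 3.201×10^-2 A.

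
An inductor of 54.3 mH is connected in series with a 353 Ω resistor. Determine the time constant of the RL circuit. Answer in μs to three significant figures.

τ = L/R = (5.430×10^-2 H)/(353 Ω) = 1.538×10^-4 s.

τ ≈ 154 μs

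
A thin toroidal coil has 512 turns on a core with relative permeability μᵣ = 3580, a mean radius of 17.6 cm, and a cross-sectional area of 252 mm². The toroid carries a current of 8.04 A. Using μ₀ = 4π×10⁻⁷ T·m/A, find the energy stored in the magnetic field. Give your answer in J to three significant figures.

L = μ₀μᵣN²A/(2πR) = (4π×10⁻⁷)(3580)(512)²(2.520×10^-4)/(2π×0.176) = 0.2687 H.
U = ½LI² = ½(0.2687)(8.04)² = 8.686 J.

U ≈ 8.69 J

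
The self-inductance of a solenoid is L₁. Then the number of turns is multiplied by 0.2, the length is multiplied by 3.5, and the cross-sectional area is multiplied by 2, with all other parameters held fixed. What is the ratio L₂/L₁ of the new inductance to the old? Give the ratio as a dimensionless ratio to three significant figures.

For a solenoid, L ∝ μᵣN²A/ℓ.
L₂/L₁ = (0.2)^2 × (3.5)^-1 × (2) = 0.0229.

L₂/L₁ = 0.0229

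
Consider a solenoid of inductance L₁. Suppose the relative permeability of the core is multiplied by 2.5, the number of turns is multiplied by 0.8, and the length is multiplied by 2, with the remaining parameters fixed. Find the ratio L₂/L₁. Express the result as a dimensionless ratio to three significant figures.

For a solenoid, L ∝ μᵣN²A/ℓ.
L₂/L₁ = (2.5) × (0.8)^2 × (2)^-1 = 0.800.

L₂/L₁ = 0.800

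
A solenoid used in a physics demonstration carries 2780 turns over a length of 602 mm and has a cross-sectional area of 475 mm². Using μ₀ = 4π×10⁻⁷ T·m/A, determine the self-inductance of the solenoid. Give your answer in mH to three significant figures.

A = 475 mm² = 4.750×10^-4 m².
For a long solenoid, L = μ₀N²A/ℓ.
L = (4π×10⁻⁷)(2780)²(4.750×10^-4)/(0.602 m) = 7.663×10^-3 H.

L ≈ 7.66 mH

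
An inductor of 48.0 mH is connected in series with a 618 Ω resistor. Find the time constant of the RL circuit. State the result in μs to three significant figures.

τ = L/R = (4.800×10^-2 H)/(618 Ω) = 7.767×10^-5 s.

τ ≈ 77.7 μs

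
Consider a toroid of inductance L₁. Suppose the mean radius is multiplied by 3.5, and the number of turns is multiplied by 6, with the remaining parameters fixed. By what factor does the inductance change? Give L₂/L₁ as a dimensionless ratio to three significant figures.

For a toroid, L ∝ μᵣN²A/R.
L₂/L₁ = (3.5)^-1 × (6)^2 = 10.3.

L₂/L₁ = 10.3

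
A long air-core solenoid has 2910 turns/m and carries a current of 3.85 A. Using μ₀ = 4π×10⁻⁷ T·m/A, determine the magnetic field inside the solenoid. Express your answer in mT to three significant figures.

Inside a long solenoid, B = μ₀nI.
B = (4π×10⁻⁷)(2.910×10^3 m⁻¹)(3.85 A) = 1.408×10^-2 T.

B ≈ 14.1 mT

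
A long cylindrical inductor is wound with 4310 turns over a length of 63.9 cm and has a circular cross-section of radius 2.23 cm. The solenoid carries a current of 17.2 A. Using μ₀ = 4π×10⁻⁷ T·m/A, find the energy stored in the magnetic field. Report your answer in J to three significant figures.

A = πr² = π(2.230×10^-2 m)² = 1.562×10^-3 m².
L = μ₀N²A/ℓ = (4π×10⁻⁷)(4310)²(1.562×10^-3)/(0.639) = 5.707×10^-2 H.
U = ½LI² = ½(5.707×10^-2)(17.2)² = 8.442 J.

U ≈ 8.44 J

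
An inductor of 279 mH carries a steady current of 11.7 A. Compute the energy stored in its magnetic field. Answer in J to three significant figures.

Stored magnetic energy: U = ½LI².
U = ½(0.279 H)(11.7 A)² = 19.1 J.

U ≈ 19.1 J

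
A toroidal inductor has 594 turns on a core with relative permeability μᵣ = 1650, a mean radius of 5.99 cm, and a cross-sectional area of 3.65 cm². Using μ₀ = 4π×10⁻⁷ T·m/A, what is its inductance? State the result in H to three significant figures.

For a thin toroid, L = μ₀μᵣN²A/(2πR).
L = (4π×10⁻⁷)(1650)(594)²(3.650×10^-4) / (2π×5.990×10^-2 m) = 0.7095 H.

L ≈ 0.710 H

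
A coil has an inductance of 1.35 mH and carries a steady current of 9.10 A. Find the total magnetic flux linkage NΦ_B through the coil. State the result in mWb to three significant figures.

From L = NΦ_B/I, the flux linkage is NΦ_B = LI.
NΦ_B = (1.350×10^-3 H)(9.10 A) = 1.229×10^-2 Wb.

NΦ_B ≈ 12.3 mWb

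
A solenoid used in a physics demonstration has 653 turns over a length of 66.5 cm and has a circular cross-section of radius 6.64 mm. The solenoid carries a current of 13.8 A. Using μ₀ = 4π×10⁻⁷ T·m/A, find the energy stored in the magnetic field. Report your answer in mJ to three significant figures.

U ≈ 10.6 mJ

A = πr² = π(6.640×10^-3 m)² = 1.385×10^-4 m².
L = μ₀N²A/ℓ = (4π×10⁻⁷)(653)²(1.385×10^-4)/(0.665) = 1.116×10^-4 H.
U = ½LI² = ½(1.116×10^-4)(13.8)² = 1.063×10^-2 J.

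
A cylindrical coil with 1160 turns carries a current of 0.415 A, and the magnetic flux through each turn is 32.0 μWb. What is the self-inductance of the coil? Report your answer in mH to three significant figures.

Self-inductance is defined by L = NΦ_B/I (flux linkage over current).
L = (1160)(3.200×10^-5 Wb)/(0.415 A) = 8.9446×10^-2 H.

L ≈ 89.4 mH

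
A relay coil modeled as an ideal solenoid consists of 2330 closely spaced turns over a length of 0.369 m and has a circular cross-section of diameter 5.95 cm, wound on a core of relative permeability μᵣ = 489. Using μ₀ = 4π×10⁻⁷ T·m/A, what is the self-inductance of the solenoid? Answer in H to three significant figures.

A = π(d/2)² = π(2.975×10^-2 m)² = 2.781×10^-3 m².
For a long solenoid, L = μ₀μᵣN²A/ℓ.
L = (4π×10⁻⁷)(489)(2330)²(2.781×10^-3)/(0.369 m) = 25.14 H.

L ≈ 25.1 H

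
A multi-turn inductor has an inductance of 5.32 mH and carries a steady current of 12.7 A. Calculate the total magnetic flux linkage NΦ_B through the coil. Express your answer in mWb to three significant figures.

NΦ_B ≈ 67.6 mWb

From L = NΦ_B/I, the flux linkage is NΦ_B = LI.
NΦ_B = (5.320×10^-3 H)(12.7 A) = 6.756×10^-2 Wb.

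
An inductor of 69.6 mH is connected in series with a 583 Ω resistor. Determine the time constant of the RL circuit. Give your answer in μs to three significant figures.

τ = L/R = (6.960×10^-2 H)/(583 Ω) = 1.194×10^-4 s.

τ ≈ 119 μs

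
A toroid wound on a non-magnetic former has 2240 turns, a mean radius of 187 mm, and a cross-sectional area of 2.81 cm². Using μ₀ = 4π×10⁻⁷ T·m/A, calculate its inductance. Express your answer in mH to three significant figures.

L ≈ 1.51 mH

For a thin toroid, L = μ₀N²A/(2πR).
L = (4π×10⁻⁷)(2240)²(2.810×10^-4) / (2π×0.187 m) = 1.508×10^-3 H.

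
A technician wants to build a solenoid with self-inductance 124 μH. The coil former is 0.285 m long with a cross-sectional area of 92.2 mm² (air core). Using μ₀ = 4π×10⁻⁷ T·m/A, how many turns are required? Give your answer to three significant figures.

A = 92.2 mm² = 9.220×10^-5 m².
From L = μ₀N²A/ℓ, N = √(Lℓ / (μ₀A)).
N = √[(1.240×10^-4)(0.285) / ((4π×10⁻⁷)×9.220×10^-5)] = √(3.050×10^5) ≈ 552.3.

N ≈ 552 turns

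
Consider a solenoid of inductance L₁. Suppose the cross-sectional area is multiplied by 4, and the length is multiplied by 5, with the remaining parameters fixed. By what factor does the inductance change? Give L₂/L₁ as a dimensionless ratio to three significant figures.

L₂/L₁ = 0.800

For a solenoid, L ∝ μᵣN²A/ℓ.
L₂/L₁ = (4) × (5)^-1 = 0.800.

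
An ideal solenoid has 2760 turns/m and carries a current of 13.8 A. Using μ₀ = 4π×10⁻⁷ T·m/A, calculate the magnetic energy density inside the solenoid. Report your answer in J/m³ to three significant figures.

B = μ₀nI = (4π×10⁻⁷)(2.760×10^3)(13.8) = 4.786×10^-2 T.
u = B²/(2μ₀) = (4.786×10^-2)²/(2×4π×10⁻⁷) = 911.499 J/m³.

u ≈ 911 J/m³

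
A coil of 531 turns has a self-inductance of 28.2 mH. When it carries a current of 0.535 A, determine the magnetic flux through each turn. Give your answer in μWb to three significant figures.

Φ_B ≈ 28.4 μWb

From L = NΦ_B/I, the flux per turn is Φ_B = LI/N.
Φ_B = (2.820×10^-2 H)(0.535 A)/531 = 2.841×10^-5 Wb.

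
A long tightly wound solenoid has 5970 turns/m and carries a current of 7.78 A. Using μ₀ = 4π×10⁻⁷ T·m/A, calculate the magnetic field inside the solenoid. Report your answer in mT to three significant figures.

Inside a long solenoid, B = μ₀nI.
B = (4π×10⁻⁷)(5.970×10^3 m⁻¹)(7.78 A) = 5.837×10^-2 T.

B ≈ 58.4 mT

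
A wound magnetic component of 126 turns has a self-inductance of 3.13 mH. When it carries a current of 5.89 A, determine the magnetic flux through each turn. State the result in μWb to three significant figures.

Φ_B ≈ 146 μWb

From L = NΦ_B/I, the flux per turn is Φ_B = LI/N.
Φ_B = (3.130×10^-3 H)(5.89 A)/126 = 1.463×10^-4 Wb.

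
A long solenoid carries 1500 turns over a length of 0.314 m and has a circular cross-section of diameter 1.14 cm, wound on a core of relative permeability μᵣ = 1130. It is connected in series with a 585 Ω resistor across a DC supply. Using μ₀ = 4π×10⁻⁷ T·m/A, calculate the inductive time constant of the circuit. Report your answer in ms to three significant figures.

τ ≈ 1.78 ms

A = π(d/2)² = π(5.700×10^-3 m)² = 1.021×10^-4 m².
L = μ₀μᵣN²A/ℓ = (4π×10⁻⁷)(1130)(1500)²(1.021×10^-4)/(0.314) = 1.039 H.
τ = L/R = (1.039)/(585) = 1.775×10^-3 s.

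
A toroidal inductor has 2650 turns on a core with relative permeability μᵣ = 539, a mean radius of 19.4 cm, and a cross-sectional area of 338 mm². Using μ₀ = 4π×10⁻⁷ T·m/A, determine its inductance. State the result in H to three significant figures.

For a thin toroid, L = μ₀μᵣN²A/(2πR).
L = (4π×10⁻⁷)(539)(2650)²(3.380×10^-4) / (2π×0.194 m) = 1.319 H.

L ≈ 1.32 H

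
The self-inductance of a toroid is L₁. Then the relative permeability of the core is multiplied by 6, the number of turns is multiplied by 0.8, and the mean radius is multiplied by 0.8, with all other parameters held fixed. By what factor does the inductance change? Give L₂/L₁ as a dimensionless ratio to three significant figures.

L₂/L₁ = 4.80

For a toroid, L ∝ μᵣN²A/R.
L₂/L₁ = (6) × (0.8)^2 × (0.8)^-1 = 4.80.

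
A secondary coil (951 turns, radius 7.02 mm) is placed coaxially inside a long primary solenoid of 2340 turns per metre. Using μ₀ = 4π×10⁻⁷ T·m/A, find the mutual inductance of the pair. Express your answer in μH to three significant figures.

The outer solenoid produces a uniform field B₁ = μ₀n₁I₁ across the inner coil,
so the flux linkage is N₂Φ = N₂B₁A₂ = μ₀n₁N₂A₂·I₁, giving M = μ₀n₁N₂A₂.
A₂ = πr² = π(7.020×10^-3 m)² = 1.548×10^-4 m².
M = (4π×10⁻⁷)(2340)(951)(1.548×10^-4) = 4.329×10^-4 H.

M ≈ 433 μH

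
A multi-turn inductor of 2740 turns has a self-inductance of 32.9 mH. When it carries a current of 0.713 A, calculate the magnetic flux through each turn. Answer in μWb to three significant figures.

From L = NΦ_B/I, the flux per turn is Φ_B = LI/N.
Φ_B = (3.290×10^-2 H)(0.713 A)/2740 = 8.561×10^-6 Wb.

Φ_B ≈ 8.56 μWb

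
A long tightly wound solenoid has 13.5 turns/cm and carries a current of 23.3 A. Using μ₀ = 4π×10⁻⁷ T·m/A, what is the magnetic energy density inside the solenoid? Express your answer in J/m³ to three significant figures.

u ≈ 622 J/m³

B = μ₀nI = (4π×10⁻⁷)(1.350×10^3)(23.3) = 3.953×10^-2 T.
u = B²/(2μ₀) = (3.953×10^-2)²/(2×4π×10⁻⁷) = 621.7 J/m³.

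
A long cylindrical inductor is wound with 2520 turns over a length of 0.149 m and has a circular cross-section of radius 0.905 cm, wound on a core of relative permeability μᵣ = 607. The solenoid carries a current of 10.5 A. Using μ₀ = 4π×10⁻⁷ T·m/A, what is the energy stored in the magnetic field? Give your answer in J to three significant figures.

U ≈ 461 J

A = πr² = π(9.050×10^-3 m)² = 2.573×10^-4 m².
L = μ₀μᵣN²A/ℓ = (4π×10⁻⁷)(607)(2520)²(2.573×10^-4)/(0.149) = 8.3649 H.
U = ½LI² = ½(8.3649)(10.5)² = 461.1 J.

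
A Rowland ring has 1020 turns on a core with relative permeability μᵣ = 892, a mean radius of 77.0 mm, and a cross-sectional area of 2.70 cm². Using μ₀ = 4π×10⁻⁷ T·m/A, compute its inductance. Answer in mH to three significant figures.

For a thin toroid, L = μ₀μᵣN²A/(2πR).
L = (4π×10⁻⁷)(892)(1020)²(2.700×10^-4) / (2π×7.700×10^-2 m) = 0.6508 H.

L ≈ 651 mH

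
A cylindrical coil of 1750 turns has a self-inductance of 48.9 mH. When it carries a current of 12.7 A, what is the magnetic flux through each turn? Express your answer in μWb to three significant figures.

Φ_B ≈ 355 μWb

From L = NΦ_B/I, the flux per turn is Φ_B = LI/N.
Φ_B = (4.890×10^-2 H)(12.7 A)/1750 = 3.549×10^-4 Wb.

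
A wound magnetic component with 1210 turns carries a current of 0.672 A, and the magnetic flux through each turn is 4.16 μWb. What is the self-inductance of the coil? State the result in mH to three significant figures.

Self-inductance is defined by L = NΦ_B/I (flux linkage over current).
L = (1210)(4.160×10^-6 Wb)/(0.672 A) = 7.490×10^-3 H.

L ≈ 7.49 mH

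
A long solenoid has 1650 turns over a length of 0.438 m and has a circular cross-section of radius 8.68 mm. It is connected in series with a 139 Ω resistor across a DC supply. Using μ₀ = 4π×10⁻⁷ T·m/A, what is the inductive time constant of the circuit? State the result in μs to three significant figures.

τ ≈ 13.3 μs

A = πr² = π(8.680×10^-3 m)² = 2.367×10^-4 m².
L = μ₀N²A/ℓ = (4π×10⁻⁷)(1650)²(2.367×10^-4)/(0.438) = 1.849×10^-3 H.
τ = L/R = (1.849×10^-3)/(139) = 1.330×10^-5 s.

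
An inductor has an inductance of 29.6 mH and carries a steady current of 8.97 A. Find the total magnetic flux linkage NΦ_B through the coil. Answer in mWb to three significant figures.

From L = NΦ_B/I, the flux linkage is NΦ_B = LI.
NΦ_B = (2.960×10^-2 H)(8.97 A) = 0.2655 Wb.

NΦ_B ≈ 266 mWb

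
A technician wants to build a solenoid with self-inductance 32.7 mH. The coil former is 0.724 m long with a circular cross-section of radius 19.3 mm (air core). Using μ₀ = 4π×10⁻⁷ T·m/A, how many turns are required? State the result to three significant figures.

A = πr² = π(1.930×10^-2 m)² = 1.170×10^-3 m².
From L = μ₀N²A/ℓ, N = √(Lℓ / (μ₀A)).
N = √[(3.270×10^-2)(0.724) / ((4π×10⁻⁷)×1.170×10^-3)] = √(1.610×10^7) ≈ 4012.4.

N ≈ 4010 turns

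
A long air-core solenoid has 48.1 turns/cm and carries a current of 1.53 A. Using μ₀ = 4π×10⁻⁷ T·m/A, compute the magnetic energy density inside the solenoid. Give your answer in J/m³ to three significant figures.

u ≈ 34.0 J/m³

B = μ₀nI = (4π×10⁻⁷)(4.810×10^3)(1.53) = 9.248×10^-3 T.
u = B²/(2μ₀) = (9.248×10^-3)²/(2×4π×10⁻⁷) = 34.03 J/m³.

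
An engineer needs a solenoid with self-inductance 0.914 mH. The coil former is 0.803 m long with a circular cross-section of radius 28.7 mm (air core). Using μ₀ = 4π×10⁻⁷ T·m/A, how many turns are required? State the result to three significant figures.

A = πr² = π(2.870×10^-2 m)² = 2.588×10^-3 m².
From L = μ₀N²A/ℓ, N = √(Lℓ / (μ₀A)).
N = √[(9.140×10^-4)(0.803) / ((4π×10⁻⁷)×2.588×10^-3)] = √(2.257×10^5) ≈ 475.1.

N ≈ 475 turns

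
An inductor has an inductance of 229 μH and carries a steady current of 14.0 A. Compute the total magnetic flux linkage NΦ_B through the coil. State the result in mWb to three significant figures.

NΦ_B ≈ 3.21 mWb

From L = NΦ_B/I, the flux linkage is NΦ_B = LI.
NΦ_B = (2.290×10^-4 H)(14.0 A) = 3.206×10^-3 Wb.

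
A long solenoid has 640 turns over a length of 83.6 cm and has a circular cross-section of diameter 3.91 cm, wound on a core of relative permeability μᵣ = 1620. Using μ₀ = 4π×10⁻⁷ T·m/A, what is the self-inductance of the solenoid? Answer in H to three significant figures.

A = π(d/2)² = π(1.955×10^-2 m)² = 1.201×10^-3 m².
For a long solenoid, L = μ₀μᵣN²A/ℓ.
L = (4π×10⁻⁷)(1620)(640)²(1.201×10^-3)/(0.836 m) = 1.198 H.

L ≈ 1.20 H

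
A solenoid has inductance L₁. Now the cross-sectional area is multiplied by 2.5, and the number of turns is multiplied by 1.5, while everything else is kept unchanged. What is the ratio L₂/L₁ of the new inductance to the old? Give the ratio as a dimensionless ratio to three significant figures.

For a solenoid, L ∝ μᵣN²A/ℓ.
L₂/L₁ = (2.5) × (1.5)^2 = 5.63.

L₂/L₁ = 5.63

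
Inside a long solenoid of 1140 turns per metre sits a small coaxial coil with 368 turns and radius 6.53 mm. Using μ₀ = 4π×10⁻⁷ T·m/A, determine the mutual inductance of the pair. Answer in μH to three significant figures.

M ≈ 70.6 μH

The outer solenoid produces a uniform field B₁ = μ₀n₁I₁ across the inner coil,
so the flux linkage is N₂Φ = N₂B₁A₂ = μ₀n₁N₂A₂·I₁, giving M = μ₀n₁N₂A₂.
A₂ = πr² = π(6.530×10^-3 m)² = 1.340×10^-4 m².
M = (4π×10⁻⁷)(1140)(368)(1.340×10^-4) = 7.062×10^-5 H.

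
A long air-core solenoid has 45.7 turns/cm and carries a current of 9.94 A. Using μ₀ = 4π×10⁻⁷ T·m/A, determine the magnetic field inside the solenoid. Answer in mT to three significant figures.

Inside a long solenoid, B = μ₀nI.
B = (4π×10⁻⁷)(4.570×10^3 m⁻¹)(9.94 A) = 5.708×10^-2 T.

B ≈ 57.1 mT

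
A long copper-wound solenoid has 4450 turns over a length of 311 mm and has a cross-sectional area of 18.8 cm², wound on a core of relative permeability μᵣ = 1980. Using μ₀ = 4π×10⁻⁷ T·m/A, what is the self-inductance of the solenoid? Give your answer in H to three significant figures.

A = 18.8 cm² = 1.880×10^-3 m².
For a long solenoid, L = μ₀μᵣN²A/ℓ.
L = (4π×10⁻⁷)(1980)(4450)²(1.880×10^-3)/(0.311 m) = 297.8 H.

L ≈ 298 H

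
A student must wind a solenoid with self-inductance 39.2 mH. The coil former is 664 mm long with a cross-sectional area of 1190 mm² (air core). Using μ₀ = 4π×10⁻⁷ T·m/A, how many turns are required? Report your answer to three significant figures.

A = 1190 mm² = 1.190×10^-3 m².
From L = μ₀N²A/ℓ, N = √(Lℓ / (μ₀A)).
N = √[(3.920×10^-2)(0.664) / ((4π×10⁻⁷)×1.190×10^-3)] = √(1.741×10^7) ≈ 4172.0.

N ≈ 4170 turns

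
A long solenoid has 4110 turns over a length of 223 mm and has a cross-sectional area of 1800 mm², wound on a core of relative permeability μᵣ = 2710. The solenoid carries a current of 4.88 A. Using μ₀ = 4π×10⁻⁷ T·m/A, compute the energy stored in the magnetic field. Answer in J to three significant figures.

U ≈ 5530 J

A = 1800 mm² = 1.800×10^-3 m².
L = μ₀μᵣN²A/ℓ = (4π×10⁻⁷)(2710)(4110)²(1.800×10^-3)/(0.223) = 464.3 H.
U = ½LI² = ½(464.3)(4.88)² = 5.529×10^3 J.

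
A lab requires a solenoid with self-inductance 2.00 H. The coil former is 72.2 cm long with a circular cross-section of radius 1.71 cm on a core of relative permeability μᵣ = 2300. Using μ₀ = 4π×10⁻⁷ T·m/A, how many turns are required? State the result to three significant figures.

N ≈ 737 turns

A = πr² = π(1.710×10^-2 m)² = 9.186×10^-4 m².
From L = μ₀μᵣN²A/ℓ, N = √(Lℓ / (μ₀μᵣA)).
N = √[(2)(0.722) / ((4π×10⁻⁷)(2300)×9.186×10^-4)] = √(5.439×10^5) ≈ 737.47.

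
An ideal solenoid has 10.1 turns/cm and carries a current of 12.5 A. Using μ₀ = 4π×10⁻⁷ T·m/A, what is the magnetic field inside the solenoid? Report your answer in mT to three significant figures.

B ≈ 15.9 mT

Inside a long solenoid, B = μ₀nI.
B = (4π×10⁻⁷)(1.010×10^3 m⁻¹)(12.5 A) = 1.587×10^-2 T.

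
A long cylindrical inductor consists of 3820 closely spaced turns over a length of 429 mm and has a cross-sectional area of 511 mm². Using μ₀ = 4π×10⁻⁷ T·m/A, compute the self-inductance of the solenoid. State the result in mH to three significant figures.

A = 511 mm² = 5.110×10^-4 m².
For a long solenoid, L = μ₀N²A/ℓ.
L = (4π×10⁻⁷)(3820)²(5.110×10^-4)/(0.429 m) = 2.184×10^-2 H.

L ≈ 21.8 mH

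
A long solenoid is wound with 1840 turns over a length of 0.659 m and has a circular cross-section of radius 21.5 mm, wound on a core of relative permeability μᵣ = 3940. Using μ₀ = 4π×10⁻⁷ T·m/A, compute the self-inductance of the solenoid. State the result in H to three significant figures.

L ≈ 36.9 H

A = πr² = π(2.150×10^-2 m)² = 1.452×10^-3 m².
For a long solenoid, L = μ₀μᵣN²A/ℓ.
L = (4π×10⁻⁷)(3940)(1840)²(1.452×10^-3)/(0.659 m) = 36.94 H.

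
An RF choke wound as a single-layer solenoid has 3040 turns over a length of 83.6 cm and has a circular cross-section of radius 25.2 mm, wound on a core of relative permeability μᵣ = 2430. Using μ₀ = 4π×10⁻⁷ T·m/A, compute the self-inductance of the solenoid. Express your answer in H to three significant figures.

A = πr² = π(2.520×10^-2 m)² = 1.995×10^-3 m².
For a long solenoid, L = μ₀μᵣN²A/ℓ.
L = (4π×10⁻⁷)(2430)(3040)²(1.995×10^-3)/(0.836 m) = 67.345 H.

L ≈ 67.3 H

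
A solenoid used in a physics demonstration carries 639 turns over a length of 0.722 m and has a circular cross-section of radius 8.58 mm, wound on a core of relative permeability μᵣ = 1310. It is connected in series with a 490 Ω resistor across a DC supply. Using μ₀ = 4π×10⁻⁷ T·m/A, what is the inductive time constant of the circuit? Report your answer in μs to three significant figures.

A = πr² = π(8.580×10^-3 m)² = 2.313×10^-4 m².
L = μ₀μᵣN²A/ℓ = (4π×10⁻⁷)(1310)(639)²(2.313×10^-4)/(0.722) = 0.2153 H.
τ = L/R = (0.2153)/(490) = 4.394×10^-4 s.

τ ≈ 439 μs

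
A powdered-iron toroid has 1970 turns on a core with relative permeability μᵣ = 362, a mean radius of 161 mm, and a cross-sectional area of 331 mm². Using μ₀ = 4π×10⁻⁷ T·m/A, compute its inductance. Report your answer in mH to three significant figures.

For a thin toroid, L = μ₀μᵣN²A/(2πR).
L = (4π×10⁻⁷)(362)(1970)²(3.310×10^-4) / (2π×0.161 m) = 0.5777 H.

L ≈ 578 mH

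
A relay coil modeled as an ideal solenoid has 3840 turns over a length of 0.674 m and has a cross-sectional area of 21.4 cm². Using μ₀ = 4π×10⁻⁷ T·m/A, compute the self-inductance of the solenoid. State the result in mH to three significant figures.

A = 21.4 cm² = 2.140×10^-3 m².
For a long solenoid, L = μ₀N²A/ℓ.
L = (4π×10⁻⁷)(3840)²(2.140×10^-3)/(0.674 m) = 5.883×10^-2 H.

L ≈ 58.8 mH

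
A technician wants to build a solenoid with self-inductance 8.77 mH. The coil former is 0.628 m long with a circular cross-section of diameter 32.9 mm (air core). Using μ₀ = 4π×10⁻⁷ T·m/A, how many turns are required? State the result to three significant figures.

N ≈ 2270 turns

A = π(d/2)² = π(1.645×10^-2 m)² = 8.501×10^-4 m².
From L = μ₀N²A/ℓ, N = √(Lℓ / (μ₀A)).
N = √[(8.770×10^-3)(0.628) / ((4π×10⁻⁷)×8.501×10^-4)] = √(5.155×10^6) ≈ 2270.6.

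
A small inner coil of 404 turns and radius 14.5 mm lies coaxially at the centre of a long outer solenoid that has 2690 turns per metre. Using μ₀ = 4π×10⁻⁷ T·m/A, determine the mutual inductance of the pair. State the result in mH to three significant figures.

M ≈ 0.902 mH

The outer solenoid produces a uniform field B₁ = μ₀n₁I₁ across the inner coil,
so the flux linkage is N₂Φ = N₂B₁A₂ = μ₀n₁N₂A₂·I₁, giving M = μ₀n₁N₂A₂.
A₂ = πr² = π(1.450×10^-2 m)² = 6.605×10^-4 m².
M = (4π×10⁻⁷)(2690)(404)(6.605×10^-4) = 9.020×10^-4 H.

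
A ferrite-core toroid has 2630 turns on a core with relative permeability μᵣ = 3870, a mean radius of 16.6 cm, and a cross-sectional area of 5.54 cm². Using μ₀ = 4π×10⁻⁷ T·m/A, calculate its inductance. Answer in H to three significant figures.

L ≈ 17.9 H

For a thin toroid, L = μ₀μᵣN²A/(2πR).
L = (4π×10⁻⁷)(3870)(2630)²(5.540×10^-4) / (2π×0.166 m) = 17.87 H.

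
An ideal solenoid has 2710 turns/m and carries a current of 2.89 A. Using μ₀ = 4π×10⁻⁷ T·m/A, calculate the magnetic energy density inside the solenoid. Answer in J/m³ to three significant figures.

u ≈ 38.5 J/m³

B = μ₀nI = (4π×10⁻⁷)(2.710×10^3)(2.89) = 9.842×10^-3 T.
u = B²/(2μ₀) = (9.842×10^-3)²/(2×4π×10⁻⁷) = 38.54 J/m³.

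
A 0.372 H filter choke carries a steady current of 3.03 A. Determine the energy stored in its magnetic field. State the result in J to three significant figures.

Stored magnetic energy: U = ½LI².
U = ½(0.372 H)(3.03 A)² = 1.708 J.

U ≈ 1.71 J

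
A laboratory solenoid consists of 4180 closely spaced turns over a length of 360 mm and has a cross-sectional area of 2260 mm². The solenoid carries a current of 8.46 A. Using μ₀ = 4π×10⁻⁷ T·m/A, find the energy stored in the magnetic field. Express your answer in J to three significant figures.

A = 2260 mm² = 2.260×10^-3 m².
L = μ₀N²A/ℓ = (4π×10⁻⁷)(4180)²(2.260×10^-3)/(0.36) = 0.1378 H.
U = ½LI² = ½(0.1378)(8.46)² = 4.933 J.

U ≈ 4.93 J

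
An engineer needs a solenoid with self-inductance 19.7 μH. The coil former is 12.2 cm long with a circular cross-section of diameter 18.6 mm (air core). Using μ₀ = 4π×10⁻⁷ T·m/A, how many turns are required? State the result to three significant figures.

N ≈ 84 turns

A = π(d/2)² = π(9.300×10^-3 m)² = 2.717×10^-4 m².
From L = μ₀N²A/ℓ, N = √(Lℓ / (μ₀A)).
N = √[(1.970×10^-5)(0.122) / ((4π×10⁻⁷)×2.717×10^-4)] = √(7.039×10^3) ≈ 83.9.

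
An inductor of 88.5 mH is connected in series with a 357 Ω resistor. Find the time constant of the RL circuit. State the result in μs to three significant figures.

τ = L/R = (8.850×10^-2 H)/(357 Ω) = 2.479×10^-4 s.

τ ≈ 248 μs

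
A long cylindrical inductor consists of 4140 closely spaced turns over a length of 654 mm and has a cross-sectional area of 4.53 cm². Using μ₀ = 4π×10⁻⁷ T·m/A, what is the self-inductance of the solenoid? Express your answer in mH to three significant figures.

L ≈ 14.9 mH

A = 4.53 cm² = 4.530×10^-4 m².
For a long solenoid, L = μ₀N²A/ℓ.
L = (4π×10⁻⁷)(4140)²(4.530×10^-4)/(0.654 m) = 1.492×10^-2 H.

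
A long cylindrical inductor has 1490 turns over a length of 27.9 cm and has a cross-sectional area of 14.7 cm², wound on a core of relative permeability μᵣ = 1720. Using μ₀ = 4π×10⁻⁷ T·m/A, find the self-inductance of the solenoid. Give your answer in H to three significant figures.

L ≈ 25.3 H

A = 14.7 cm² = 1.470×10^-3 m².
For a long solenoid, L = μ₀μᵣN²A/ℓ.
L = (4π×10⁻⁷)(1720)(1490)²(1.470×10^-3)/(0.279 m) = 25.28 H.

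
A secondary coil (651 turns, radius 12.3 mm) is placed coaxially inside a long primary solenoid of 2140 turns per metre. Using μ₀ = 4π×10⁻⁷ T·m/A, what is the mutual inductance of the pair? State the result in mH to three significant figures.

The outer solenoid produces a uniform field B₁ = μ₀n₁I₁ across the inner coil,
so the flux linkage is N₂Φ = N₂B₁A₂ = μ₀n₁N₂A₂·I₁, giving M = μ₀n₁N₂A₂.
A₂ = πr² = π(1.230×10^-2 m)² = 4.753×10^-4 m².
M = (4π×10⁻⁷)(2140)(651)(4.753×10^-4) = 8.321×10^-4 H.

M ≈ 0.832 mH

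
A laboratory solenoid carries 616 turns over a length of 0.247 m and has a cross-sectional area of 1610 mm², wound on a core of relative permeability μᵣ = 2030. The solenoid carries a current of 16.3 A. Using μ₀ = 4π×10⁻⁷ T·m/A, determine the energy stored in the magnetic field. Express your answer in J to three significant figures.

A = 1610 mm² = 1.610×10^-3 m².
L = μ₀μᵣN²A/ℓ = (4π×10⁻⁷)(2030)(616)²(1.610×10^-3)/(0.247) = 6.31 H.
U = ½LI² = ½(6.31)(16.3)² = 838.2 J.

U ≈ 838 J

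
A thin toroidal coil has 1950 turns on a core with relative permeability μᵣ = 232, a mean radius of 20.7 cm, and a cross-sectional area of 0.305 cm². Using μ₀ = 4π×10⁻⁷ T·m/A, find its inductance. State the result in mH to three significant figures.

L ≈ 26.0 mH

For a thin toroid, L = μ₀μᵣN²A/(2πR).
L = (4π×10⁻⁷)(232)(1950)²(3.050×10^-5) / (2π×0.207 m) = 2.600×10^-2 H.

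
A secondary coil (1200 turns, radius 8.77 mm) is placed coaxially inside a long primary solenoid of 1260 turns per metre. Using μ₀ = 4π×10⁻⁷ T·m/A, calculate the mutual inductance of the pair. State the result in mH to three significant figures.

The outer solenoid produces a uniform field B₁ = μ₀n₁I₁ across the inner coil,
so the flux linkage is N₂Φ = N₂B₁A₂ = μ₀n₁N₂A₂·I₁, giving M = μ₀n₁N₂A₂.
A₂ = πr² = π(8.770×10^-3 m)² = 2.416×10^-4 m².
M = (4π×10⁻⁷)(1260)(1200)(2.416×10^-4) = 4.591×10^-4 H.

M ≈ 0.459 mH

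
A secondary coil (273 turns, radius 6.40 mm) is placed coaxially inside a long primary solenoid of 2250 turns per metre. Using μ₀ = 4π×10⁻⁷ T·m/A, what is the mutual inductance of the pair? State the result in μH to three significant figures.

M ≈ 99.3 μH

The outer solenoid produces a uniform field B₁ = μ₀n₁I₁ across the inner coil,
so the flux linkage is N₂Φ = N₂B₁A₂ = μ₀n₁N₂A₂·I₁, giving M = μ₀n₁N₂A₂.
A₂ = πr² = π(6.400×10^-3 m)² = 1.287×10^-4 m².
M = (4π×10⁻⁷)(2250)(273)(1.287×10^-4) = 9.933×10^-5 H.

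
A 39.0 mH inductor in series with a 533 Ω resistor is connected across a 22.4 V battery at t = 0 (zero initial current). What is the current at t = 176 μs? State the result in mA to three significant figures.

τ = L/R = 3.900×10^-2/533 = 7.317×10^-5 s; final current I_∞ = ε/R = 22.4/533 = 4.203×10^-2 A.
I(t) = I_∞(1 − e^(−t/τ)) with t/τ = 2.405.
I = (4.203×10^-2)(1 − e^(−2.405)) = 3.823×10^-2 A.

I ≈ 38.2 mA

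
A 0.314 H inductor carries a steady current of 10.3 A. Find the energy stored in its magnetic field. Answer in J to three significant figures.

U ≈ 16.7 J

Stored magnetic energy: U = ½LI².
U = ½(0.314 H)(10.3 A)² = 16.66 J.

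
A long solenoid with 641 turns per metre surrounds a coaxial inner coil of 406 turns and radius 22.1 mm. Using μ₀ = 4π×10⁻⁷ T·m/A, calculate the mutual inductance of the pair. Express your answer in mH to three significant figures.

The outer solenoid produces a uniform field B₁ = μ₀n₁I₁ across the inner coil,
so the flux linkage is N₂Φ = N₂B₁A₂ = μ₀n₁N₂A₂·I₁, giving M = μ₀n₁N₂A₂.
A₂ = πr² = π(2.210×10^-2 m)² = 1.534×10^-3 m².
M = (4π×10⁻⁷)(641)(406)(1.534×10^-3) = 5.018×10^-4 H.

M ≈ 0.502 mH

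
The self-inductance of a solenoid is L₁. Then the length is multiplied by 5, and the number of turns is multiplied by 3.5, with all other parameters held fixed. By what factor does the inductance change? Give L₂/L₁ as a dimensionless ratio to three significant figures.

L₂/L₁ = 2.45

For a solenoid, L ∝ μᵣN²A/ℓ.
L₂/L₁ = (5)^-1 × (3.5)^2 = 2.45.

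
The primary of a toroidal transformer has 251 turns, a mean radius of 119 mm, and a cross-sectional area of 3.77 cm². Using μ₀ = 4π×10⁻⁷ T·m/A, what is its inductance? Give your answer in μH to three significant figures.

L ≈ 39.9 μH

For a thin toroid, L = μ₀N²A/(2πR).
L = (4π×10⁻⁷)(251)²(3.770×10^-4) / (2π×0.119 m) = 3.992×10^-5 H.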